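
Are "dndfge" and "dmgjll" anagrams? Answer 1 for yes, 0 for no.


Strings: "dndfge", "dmgjll"
Sorted first:  ddefgn
Sorted second: dgjllm
Differ at position 1: 'd' vs 'g' => not anagrams

0


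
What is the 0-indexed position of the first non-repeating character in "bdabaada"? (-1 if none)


Input: bdabaada
Character frequencies:
  'a': 4
  'b': 2
  'd': 2
Scanning left to right for freq == 1:
  Position 0 ('b'): freq=2, skip
  Position 1 ('d'): freq=2, skip
  Position 2 ('a'): freq=4, skip
  Position 3 ('b'): freq=2, skip
  Position 4 ('a'): freq=4, skip
  Position 5 ('a'): freq=4, skip
  Position 6 ('d'): freq=2, skip
  Position 7 ('a'): freq=4, skip
  No unique character found => answer = -1

-1


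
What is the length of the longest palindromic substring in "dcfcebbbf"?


Input: "dcfcebbbf"
Checking substrings for palindromes:
  [1:4] "cfc" (len 3) => palindrome
  [5:8] "bbb" (len 3) => palindrome
  [5:7] "bb" (len 2) => palindrome
  [6:8] "bb" (len 2) => palindrome
Longest palindromic substring: "cfc" with length 3

3


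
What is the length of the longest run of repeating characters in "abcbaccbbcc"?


Input: "abcbaccbbcc"
Scanning for longest run:
  Position 1 ('b'): new char, reset run to 1
  Position 2 ('c'): new char, reset run to 1
  Position 3 ('b'): new char, reset run to 1
  Position 4 ('a'): new char, reset run to 1
  Position 5 ('c'): new char, reset run to 1
  Position 6 ('c'): continues run of 'c', length=2
  Position 7 ('b'): new char, reset run to 1
  Position 8 ('b'): continues run of 'b', length=2
  Position 9 ('c'): new char, reset run to 1
  Position 10 ('c'): continues run of 'c', length=2
Longest run: 'c' with length 2

2


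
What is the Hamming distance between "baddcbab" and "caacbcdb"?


Comparing "baddcbab" and "caacbcdb" position by position:
  Position 0: 'b' vs 'c' => differ
  Position 1: 'a' vs 'a' => same
  Position 2: 'd' vs 'a' => differ
  Position 3: 'd' vs 'c' => differ
  Position 4: 'c' vs 'b' => differ
  Position 5: 'b' vs 'c' => differ
  Position 6: 'a' vs 'd' => differ
  Position 7: 'b' vs 'b' => same
Total differences (Hamming distance): 6

6


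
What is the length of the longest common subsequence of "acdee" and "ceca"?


LCS of "acdee" and "ceca"
DP table:
           c    e    c    a
      0    0    0    0    0
  a   0    0    0    0    1
  c   0    1    1    1    1
  d   0    1    1    1    1
  e   0    1    2    2    2
  e   0    1    2    2    2
LCS length = dp[5][4] = 2

2


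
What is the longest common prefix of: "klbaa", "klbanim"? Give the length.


Words: klbaa, klbanim
  Position 0: all 'k' => match
  Position 1: all 'l' => match
  Position 2: all 'b' => match
  Position 3: all 'a' => match
  Position 4: ('a', 'n') => mismatch, stop
LCP = "klba" (length 4)

4


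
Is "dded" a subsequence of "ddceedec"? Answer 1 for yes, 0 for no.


Check if "dded" is a subsequence of "ddceedec"
Greedy scan:
  Position 0 ('d'): matches sub[0] = 'd'
  Position 1 ('d'): matches sub[1] = 'd'
  Position 2 ('c'): no match needed
  Position 3 ('e'): matches sub[2] = 'e'
  Position 4 ('e'): no match needed
  Position 5 ('d'): matches sub[3] = 'd'
  Position 6 ('e'): no match needed
  Position 7 ('c'): no match needed
All 4 characters matched => is a subsequence

1


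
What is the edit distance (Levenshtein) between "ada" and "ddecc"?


Computing edit distance: "ada" -> "ddecc"
DP table:
           d    d    e    c    c
      0    1    2    3    4    5
  a   1    1    2    3    4    5
  d   2    1    1    2    3    4
  a   3    2    2    2    3    4
Edit distance = dp[3][5] = 4

4


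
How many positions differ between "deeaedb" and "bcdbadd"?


Comparing "deeaedb" and "bcdbadd" position by position:
  Position 0: 'd' vs 'b' => DIFFER
  Position 1: 'e' vs 'c' => DIFFER
  Position 2: 'e' vs 'd' => DIFFER
  Position 3: 'a' vs 'b' => DIFFER
  Position 4: 'e' vs 'a' => DIFFER
  Position 5: 'd' vs 'd' => same
  Position 6: 'b' vs 'd' => DIFFER
Positions that differ: 6

6


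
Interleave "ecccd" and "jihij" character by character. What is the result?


Interleaving "ecccd" and "jihij":
  Position 0: 'e' from first, 'j' from second => "ej"
  Position 1: 'c' from first, 'i' from second => "ci"
  Position 2: 'c' from first, 'h' from second => "ch"
  Position 3: 'c' from first, 'i' from second => "ci"
  Position 4: 'd' from first, 'j' from second => "dj"
Result: ejcichcidj

ejcichcidj


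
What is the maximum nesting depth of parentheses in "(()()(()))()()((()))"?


Input: "(()()(()))()()((()))"
Tracking depth:
  Position 0 '(': depth becomes 1
  Position 1 '(': depth becomes 2
  Position 2 ')': depth becomes 1
  Position 3 '(': depth becomes 2
  Position 4 ')': depth becomes 1
  Position 5 '(': depth becomes 2
  Position 6 '(': depth becomes 3
  Position 7 ')': depth becomes 2
  Position 8 ')': depth becomes 1
  Position 9 ')': depth becomes 0
  Position 10 '(': depth becomes 1
  Position 11 ')': depth becomes 0
  Position 12 '(': depth becomes 1
  Position 13 ')': depth becomes 0
  Position 14 '(': depth becomes 1
  Position 15 '(': depth becomes 2
  Position 16 '(': depth becomes 3
  Position 17 ')': depth becomes 2
  Position 18 ')': depth becomes 1
  Position 19 ')': depth becomes 0
Maximum depth reached: 3

3


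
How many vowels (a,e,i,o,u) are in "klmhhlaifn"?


Input: klmhhlaifn
Checking each character:
  'k' at position 0: consonant
  'l' at position 1: consonant
  'm' at position 2: consonant
  'h' at position 3: consonant
  'h' at position 4: consonant
  'l' at position 5: consonant
  'a' at position 6: vowel (running total: 1)
  'i' at position 7: vowel (running total: 2)
  'f' at position 8: consonant
  'n' at position 9: consonant
Total vowels: 2

2


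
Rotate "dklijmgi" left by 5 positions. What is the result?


Input: "dklijmgi", rotate left by 5
First 5 characters: "dklij"
Remaining characters: "mgi"
Concatenate remaining + first: "mgi" + "dklij" = "mgidklij"

mgidklij


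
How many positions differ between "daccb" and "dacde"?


Comparing "daccb" and "dacde" position by position:
  Position 0: 'd' vs 'd' => same
  Position 1: 'a' vs 'a' => same
  Position 2: 'c' vs 'c' => same
  Position 3: 'c' vs 'd' => DIFFER
  Position 4: 'b' vs 'e' => DIFFER
Positions that differ: 2

2


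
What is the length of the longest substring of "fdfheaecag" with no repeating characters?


Input: "fdfheaecag"
Sliding window (track last position of each char):
  Position 0 ('f'): window [0,0] length 1 -- new best
  Position 1 ('d'): window [0,1] length 2 -- new best
  Position 2 ('f'): repeat (last at 0), move window start to 1
  Position 2 ('f'): window [1,2] length 2
  Position 3 ('h'): window [1,3] length 3 -- new best
  Position 4 ('e'): window [1,4] length 4 -- new best
  Position 5 ('a'): window [1,5] length 5 -- new best
  Position 6 ('e'): repeat (last at 4), move window start to 5
  Position 6 ('e'): window [5,6] length 2
  Position 7 ('c'): window [5,7] length 3
  Position 8 ('a'): repeat (last at 5), move window start to 6
  Position 8 ('a'): window [6,8] length 3
  Position 9 ('g'): window [6,9] length 4
Longest substring with no repeats: "dfhea" with length 5

5


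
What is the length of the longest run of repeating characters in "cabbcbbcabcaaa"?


Input: "cabbcbbcabcaaa"
Scanning for longest run:
  Position 1 ('a'): new char, reset run to 1
  Position 2 ('b'): new char, reset run to 1
  Position 3 ('b'): continues run of 'b', length=2
  Position 4 ('c'): new char, reset run to 1
  Position 5 ('b'): new char, reset run to 1
  Position 6 ('b'): continues run of 'b', length=2
  Position 7 ('c'): new char, reset run to 1
  Position 8 ('a'): new char, reset run to 1
  Position 9 ('b'): new char, reset run to 1
  Position 10 ('c'): new char, reset run to 1
  Position 11 ('a'): new char, reset run to 1
  Position 12 ('a'): continues run of 'a', length=2
  Position 13 ('a'): continues run of 'a', length=3
Longest run: 'a' with length 3

3


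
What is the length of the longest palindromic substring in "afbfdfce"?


Input: "afbfdfce"
Checking substrings for palindromes:
  [1:4] "fbf" (len 3) => palindrome
  [3:6] "fdf" (len 3) => palindrome
Longest palindromic substring: "fbf" with length 3

3


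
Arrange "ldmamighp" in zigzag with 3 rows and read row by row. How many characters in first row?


Zigzag "ldmamighp" into 3 rows:
Placing characters:
  'l' => row 0
  'd' => row 1
  'm' => row 2
  'a' => row 1
  'm' => row 0
  'i' => row 1
  'g' => row 2
  'h' => row 1
  'p' => row 0
Rows:
  Row 0: "lmp"
  Row 1: "daih"
  Row 2: "mg"
First row length: 3

3


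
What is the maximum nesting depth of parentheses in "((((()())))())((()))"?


Input: "((((()())))())((()))"
Tracking depth:
  Position 0 '(': depth becomes 1
  Position 1 '(': depth becomes 2
  Position 2 '(': depth becomes 3
  Position 3 '(': depth becomes 4
  Position 4 '(': depth becomes 5
  Position 5 ')': depth becomes 4
  Position 6 '(': depth becomes 5
  Position 7 ')': depth becomes 4
  Position 8 ')': depth becomes 3
  Position 9 ')': depth becomes 2
  Position 10 ')': depth becomes 1
  Position 11 '(': depth becomes 2
  Position 12 ')': depth becomes 1
  Position 13 ')': depth becomes 0
  Position 14 '(': depth becomes 1
  Position 15 '(': depth becomes 2
  Position 16 '(': depth becomes 3
  Position 17 ')': depth becomes 2
  Position 18 ')': depth becomes 1
  Position 19 ')': depth becomes 0
Maximum depth reached: 5

5


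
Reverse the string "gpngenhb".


Input: gpngenhb
Reading characters right to left:
  Position 7: 'b'
  Position 6: 'h'
  Position 5: 'n'
  Position 4: 'e'
  Position 3: 'g'
  Position 2: 'n'
  Position 1: 'p'
  Position 0: 'g'
Reversed: bhnegnpg

bhnegnpg


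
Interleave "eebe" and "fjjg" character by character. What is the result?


Interleaving "eebe" and "fjjg":
  Position 0: 'e' from first, 'f' from second => "ef"
  Position 1: 'e' from first, 'j' from second => "ej"
  Position 2: 'b' from first, 'j' from second => "bj"
  Position 3: 'e' from first, 'g' from second => "eg"
Result: efejbjeg

efejbjeg


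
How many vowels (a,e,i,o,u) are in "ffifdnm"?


Input: ffifdnm
Checking each character:
  'f' at position 0: consonant
  'f' at position 1: consonant
  'i' at position 2: vowel (running total: 1)
  'f' at position 3: consonant
  'd' at position 4: consonant
  'n' at position 5: consonant
  'm' at position 6: consonant
Total vowels: 1

1


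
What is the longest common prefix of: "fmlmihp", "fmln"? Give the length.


Words: fmlmihp, fmln
  Position 0: all 'f' => match
  Position 1: all 'm' => match
  Position 2: all 'l' => match
  Position 3: ('m', 'n') => mismatch, stop
LCP = "fml" (length 3)

3


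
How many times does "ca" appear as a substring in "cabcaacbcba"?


Searching for "ca" in "cabcaacbcba"
Scanning each position:
  Position 0: "ca" => MATCH
  Position 1: "ab" => no
  Position 2: "bc" => no
  Position 3: "ca" => MATCH
  Position 4: "aa" => no
  Position 5: "ac" => no
  Position 6: "cb" => no
  Position 7: "bc" => no
  Position 8: "cb" => no
  Position 9: "ba" => no
Total occurrences: 2

2


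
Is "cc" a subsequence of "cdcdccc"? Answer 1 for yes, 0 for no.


Check if "cc" is a subsequence of "cdcdccc"
Greedy scan:
  Position 0 ('c'): matches sub[0] = 'c'
  Position 1 ('d'): no match needed
  Position 2 ('c'): matches sub[1] = 'c'
  Position 3 ('d'): no match needed
  Position 4 ('c'): no match needed
  Position 5 ('c'): no match needed
  Position 6 ('c'): no match needed
All 2 characters matched => is a subsequence

1


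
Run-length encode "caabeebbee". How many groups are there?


Input: caabeebbee
Scanning for consecutive runs:
  Group 1: 'c' x 1 (positions 0-0)
  Group 2: 'a' x 2 (positions 1-2)
  Group 3: 'b' x 1 (positions 3-3)
  Group 4: 'e' x 2 (positions 4-5)
  Group 5: 'b' x 2 (positions 6-7)
  Group 6: 'e' x 2 (positions 8-9)
Total groups: 6

6


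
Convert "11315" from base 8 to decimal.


Input: "11315" in base 8
Positional expansion:
  Digit '1' (value 1) x 8^4 = 4096
  Digit '1' (value 1) x 8^3 = 512
  Digit '3' (value 3) x 8^2 = 192
  Digit '1' (value 1) x 8^1 = 8
  Digit '5' (value 5) x 8^0 = 5
Sum = 4813

4813


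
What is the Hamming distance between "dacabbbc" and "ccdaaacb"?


Comparing "dacabbbc" and "ccdaaacb" position by position:
  Position 0: 'd' vs 'c' => differ
  Position 1: 'a' vs 'c' => differ
  Position 2: 'c' vs 'd' => differ
  Position 3: 'a' vs 'a' => same
  Position 4: 'b' vs 'a' => differ
  Position 5: 'b' vs 'a' => differ
  Position 6: 'b' vs 'c' => differ
  Position 7: 'c' vs 'b' => differ
Total differences (Hamming distance): 7

7


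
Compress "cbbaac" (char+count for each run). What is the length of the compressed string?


Input: cbbaac
Runs:
  'c' x 1 => "c1"
  'b' x 2 => "b2"
  'a' x 2 => "a2"
  'c' x 1 => "c1"
Compressed: "c1b2a2c1"
Compressed length: 8

8


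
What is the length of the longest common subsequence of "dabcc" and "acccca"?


LCS of "dabcc" and "acccca"
DP table:
           a    c    c    c    c    a
      0    0    0    0    0    0    0
  d   0    0    0    0    0    0    0
  a   0    1    1    1    1    1    1
  b   0    1    1    1    1    1    1
  c   0    1    2    2    2    2    2
  c   0    1    2    3    3    3    3
LCS length = dp[5][6] = 3

3


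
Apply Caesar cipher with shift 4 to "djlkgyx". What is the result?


Caesar cipher: shift "djlkgyx" by 4
  'd' (pos 3) + 4 = pos 7 = 'h'
  'j' (pos 9) + 4 = pos 13 = 'n'
  'l' (pos 11) + 4 = pos 15 = 'p'
  'k' (pos 10) + 4 = pos 14 = 'o'
  'g' (pos 6) + 4 = pos 10 = 'k'
  'y' (pos 24) + 4 = pos 2 = 'c'
  'x' (pos 23) + 4 = pos 1 = 'b'
Result: hnpokcb

hnpokcb


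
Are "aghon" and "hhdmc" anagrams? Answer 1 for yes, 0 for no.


Strings: "aghon", "hhdmc"
Sorted first:  aghno
Sorted second: cdhhm
Differ at position 0: 'a' vs 'c' => not anagrams

0


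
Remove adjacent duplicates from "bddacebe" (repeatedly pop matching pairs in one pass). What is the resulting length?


Input: bddacebe
Stack-based adjacent duplicate removal:
  Read 'b': push. Stack: b
  Read 'd': push. Stack: bd
  Read 'd': matches stack top 'd' => pop. Stack: b
  Read 'a': push. Stack: ba
  Read 'c': push. Stack: bac
  Read 'e': push. Stack: bace
  Read 'b': push. Stack: baceb
  Read 'e': push. Stack: bacebe
Final stack: "bacebe" (length 6)

6


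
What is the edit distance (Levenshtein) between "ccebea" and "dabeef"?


Computing edit distance: "ccebea" -> "dabeef"
DP table:
           d    a    b    e    e    f
      0    1    2    3    4    5    6
  c   1    1    2    3    4    5    6
  c   2    2    2    3    4    5    6
  e   3    3    3    3    3    4    5
  b   4    4    4    3    4    4    5
  e   5    5    5    4    3    4    5
  a   6    6    5    5    4    4    5
Edit distance = dp[6][6] = 5

5


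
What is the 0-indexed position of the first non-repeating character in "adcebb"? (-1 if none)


Input: adcebb
Character frequencies:
  'a': 1
  'b': 2
  'c': 1
  'd': 1
  'e': 1
Scanning left to right for freq == 1:
  Position 0 ('a'): unique! => answer = 0

0


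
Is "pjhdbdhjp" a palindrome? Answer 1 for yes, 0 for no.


Input: pjhdbdhjp
Reversed: pjhdbdhjp
  Compare pos 0 ('p') with pos 8 ('p'): match
  Compare pos 1 ('j') with pos 7 ('j'): match
  Compare pos 2 ('h') with pos 6 ('h'): match
  Compare pos 3 ('d') with pos 5 ('d'): match
Result: palindrome

1


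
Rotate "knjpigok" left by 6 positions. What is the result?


Input: "knjpigok", rotate left by 6
First 6 characters: "knjpig"
Remaining characters: "ok"
Concatenate remaining + first: "ok" + "knjpig" = "okknjpig"

okknjpig


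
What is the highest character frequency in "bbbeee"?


Input: bbbeee
Character counts:
  'b': 3
  'e': 3
Maximum frequency: 3

3


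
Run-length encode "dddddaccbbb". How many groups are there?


Input: dddddaccbbb
Scanning for consecutive runs:
  Group 1: 'd' x 5 (positions 0-4)
  Group 2: 'a' x 1 (positions 5-5)
  Group 3: 'c' x 2 (positions 6-7)
  Group 4: 'b' x 3 (positions 8-10)
Total groups: 4

4


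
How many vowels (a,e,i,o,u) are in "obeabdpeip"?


Input: obeabdpeip
Checking each character:
  'o' at position 0: vowel (running total: 1)
  'b' at position 1: consonant
  'e' at position 2: vowel (running total: 2)
  'a' at position 3: vowel (running total: 3)
  'b' at position 4: consonant
  'd' at position 5: consonant
  'p' at position 6: consonant
  'e' at position 7: vowel (running total: 4)
  'i' at position 8: vowel (running total: 5)
  'p' at position 9: consonant
Total vowels: 5

5


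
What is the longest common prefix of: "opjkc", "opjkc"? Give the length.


Words: opjkc, opjkc
  Position 0: all 'o' => match
  Position 1: all 'p' => match
  Position 2: all 'j' => match
  Position 3: all 'k' => match
  Position 4: all 'c' => match
LCP = "opjkc" (length 5)

5


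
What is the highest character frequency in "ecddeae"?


Input: ecddeae
Character counts:
  'a': 1
  'c': 1
  'd': 2
  'e': 3
Maximum frequency: 3

3


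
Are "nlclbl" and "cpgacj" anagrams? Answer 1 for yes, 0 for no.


Strings: "nlclbl", "cpgacj"
Sorted first:  bcllln
Sorted second: accgjp
Differ at position 0: 'b' vs 'a' => not anagrams

0


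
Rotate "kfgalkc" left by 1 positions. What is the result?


Input: "kfgalkc", rotate left by 1
First 1 characters: "k"
Remaining characters: "fgalkc"
Concatenate remaining + first: "fgalkc" + "k" = "fgalkck"

fgalkck


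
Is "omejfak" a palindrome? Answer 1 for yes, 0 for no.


Input: omejfak
Reversed: kafjemo
  Compare pos 0 ('o') with pos 6 ('k'): MISMATCH
  Compare pos 1 ('m') with pos 5 ('a'): MISMATCH
  Compare pos 2 ('e') with pos 4 ('f'): MISMATCH
Result: not a palindrome

0


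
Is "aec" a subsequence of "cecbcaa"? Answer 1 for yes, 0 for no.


Check if "aec" is a subsequence of "cecbcaa"
Greedy scan:
  Position 0 ('c'): no match needed
  Position 1 ('e'): no match needed
  Position 2 ('c'): no match needed
  Position 3 ('b'): no match needed
  Position 4 ('c'): no match needed
  Position 5 ('a'): matches sub[0] = 'a'
  Position 6 ('a'): no match needed
Only matched 1/3 characters => not a subsequence

0


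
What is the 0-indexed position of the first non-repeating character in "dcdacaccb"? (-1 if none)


Input: dcdacaccb
Character frequencies:
  'a': 2
  'b': 1
  'c': 4
  'd': 2
Scanning left to right for freq == 1:
  Position 0 ('d'): freq=2, skip
  Position 1 ('c'): freq=4, skip
  Position 2 ('d'): freq=2, skip
  Position 3 ('a'): freq=2, skip
  Position 4 ('c'): freq=4, skip
  Position 5 ('a'): freq=2, skip
  Position 6 ('c'): freq=4, skip
  Position 7 ('c'): freq=4, skip
  Position 8 ('b'): unique! => answer = 8

8


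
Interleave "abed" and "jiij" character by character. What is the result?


Interleaving "abed" and "jiij":
  Position 0: 'a' from first, 'j' from second => "aj"
  Position 1: 'b' from first, 'i' from second => "bi"
  Position 2: 'e' from first, 'i' from second => "ei"
  Position 3: 'd' from first, 'j' from second => "dj"
Result: ajbieidj

ajbieidj


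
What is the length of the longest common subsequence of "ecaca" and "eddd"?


LCS of "ecaca" and "eddd"
DP table:
           e    d    d    d
      0    0    0    0    0
  e   0    1    1    1    1
  c   0    1    1    1    1
  a   0    1    1    1    1
  c   0    1    1    1    1
  a   0    1    1    1    1
LCS length = dp[5][4] = 1

1


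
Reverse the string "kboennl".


Input: kboennl
Reading characters right to left:
  Position 6: 'l'
  Position 5: 'n'
  Position 4: 'n'
  Position 3: 'e'
  Position 2: 'o'
  Position 1: 'b'
  Position 0: 'k'
Reversed: lnneobk

lnneobk


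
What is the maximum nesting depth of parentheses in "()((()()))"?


Input: "()((()()))"
Tracking depth:
  Position 0 '(': depth becomes 1
  Position 1 ')': depth becomes 0
  Position 2 '(': depth becomes 1
  Position 3 '(': depth becomes 2
  Position 4 '(': depth becomes 3
  Position 5 ')': depth becomes 2
  Position 6 '(': depth becomes 3
  Position 7 ')': depth becomes 2
  Position 8 ')': depth becomes 1
  Position 9 ')': depth becomes 0
Maximum depth reached: 3

3


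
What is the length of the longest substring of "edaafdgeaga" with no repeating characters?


Input: "edaafdgeaga"
Sliding window (track last position of each char):
  Position 0 ('e'): window [0,0] length 1 -- new best
  Position 1 ('d'): window [0,1] length 2 -- new best
  Position 2 ('a'): window [0,2] length 3 -- new best
  Position 3 ('a'): repeat (last at 2), move window start to 3
  Position 3 ('a'): window [3,3] length 1
  Position 4 ('f'): window [3,4] length 2
  Position 5 ('d'): window [3,5] length 3
  Position 6 ('g'): window [3,6] length 4 -- new best
  Position 7 ('e'): window [3,7] length 5 -- new best
  Position 8 ('a'): repeat (last at 3), move window start to 4
  Position 8 ('a'): window [4,8] length 5
  Position 9 ('g'): repeat (last at 6), move window start to 7
  Position 9 ('g'): window [7,9] length 3
  Position 10 ('a'): repeat (last at 8), move window start to 9
  Position 10 ('a'): window [9,10] length 2
Longest substring with no repeats: "afdge" with length 5

5


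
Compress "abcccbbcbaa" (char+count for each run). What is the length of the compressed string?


Input: abcccbbcbaa
Runs:
  'a' x 1 => "a1"
  'b' x 1 => "b1"
  'c' x 3 => "c3"
  'b' x 2 => "b2"
  'c' x 1 => "c1"
  'b' x 1 => "b1"
  'a' x 2 => "a2"
Compressed: "a1b1c3b2c1b1a2"
Compressed length: 14

14


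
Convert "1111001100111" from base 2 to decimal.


Input: "1111001100111" in base 2
Positional expansion:
  Digit '1' (value 1) x 2^12 = 4096
  Digit '1' (value 1) x 2^11 = 2048
  Digit '1' (value 1) x 2^10 = 1024
  Digit '1' (value 1) x 2^9 = 512
  Digit '0' (value 0) x 2^8 = 0
  Digit '0' (value 0) x 2^7 = 0
  Digit '1' (value 1) x 2^6 = 64
  Digit '1' (value 1) x 2^5 = 32
  Digit '0' (value 0) x 2^4 = 0
  Digit '0' (value 0) x 2^3 = 0
  Digit '1' (value 1) x 2^2 = 4
  Digit '1' (value 1) x 2^1 = 2
  Digit '1' (value 1) x 2^0 = 1
Sum = 7783

7783


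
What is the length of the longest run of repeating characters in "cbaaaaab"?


Input: "cbaaaaab"
Scanning for longest run:
  Position 1 ('b'): new char, reset run to 1
  Position 2 ('a'): new char, reset run to 1
  Position 3 ('a'): continues run of 'a', length=2
  Position 4 ('a'): continues run of 'a', length=3
  Position 5 ('a'): continues run of 'a', length=4
  Position 6 ('a'): continues run of 'a', length=5
  Position 7 ('b'): new char, reset run to 1
Longest run: 'a' with length 5

5


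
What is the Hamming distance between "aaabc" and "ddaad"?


Comparing "aaabc" and "ddaad" position by position:
  Position 0: 'a' vs 'd' => differ
  Position 1: 'a' vs 'd' => differ
  Position 2: 'a' vs 'a' => same
  Position 3: 'b' vs 'a' => differ
  Position 4: 'c' vs 'd' => differ
Total differences (Hamming distance): 4

4


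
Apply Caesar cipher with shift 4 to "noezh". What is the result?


Caesar cipher: shift "noezh" by 4
  'n' (pos 13) + 4 = pos 17 = 'r'
  'o' (pos 14) + 4 = pos 18 = 's'
  'e' (pos 4) + 4 = pos 8 = 'i'
  'z' (pos 25) + 4 = pos 3 = 'd'
  'h' (pos 7) + 4 = pos 11 = 'l'
Result: rsidl

rsidl


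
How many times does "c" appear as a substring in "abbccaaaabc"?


Searching for "c" in "abbccaaaabc"
Scanning each position:
  Position 0: "a" => no
  Position 1: "b" => no
  Position 2: "b" => no
  Position 3: "c" => MATCH
  Position 4: "c" => MATCH
  Position 5: "a" => no
  Position 6: "a" => no
  Position 7: "a" => no
  Position 8: "a" => no
  Position 9: "b" => no
  Position 10: "c" => MATCH
Total occurrences: 3

3


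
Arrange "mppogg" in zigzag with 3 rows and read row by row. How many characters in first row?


Zigzag "mppogg" into 3 rows:
Placing characters:
  'm' => row 0
  'p' => row 1
  'p' => row 2
  'o' => row 1
  'g' => row 0
  'g' => row 1
Rows:
  Row 0: "mg"
  Row 1: "pog"
  Row 2: "p"
First row length: 2

2


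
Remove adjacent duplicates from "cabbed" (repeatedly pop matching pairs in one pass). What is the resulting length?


Input: cabbed
Stack-based adjacent duplicate removal:
  Read 'c': push. Stack: c
  Read 'a': push. Stack: ca
  Read 'b': push. Stack: cab
  Read 'b': matches stack top 'b' => pop. Stack: ca
  Read 'e': push. Stack: cae
  Read 'd': push. Stack: caed
Final stack: "caed" (length 4)

4


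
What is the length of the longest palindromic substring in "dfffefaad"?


Input: "dfffefaad"
Checking substrings for palindromes:
  [1:4] "fff" (len 3) => palindrome
  [3:6] "fef" (len 3) => palindrome
  [1:3] "ff" (len 2) => palindrome
  [2:4] "ff" (len 2) => palindrome
  [6:8] "aa" (len 2) => palindrome
Longest palindromic substring: "fff" with length 3

3


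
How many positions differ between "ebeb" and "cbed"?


Comparing "ebeb" and "cbed" position by position:
  Position 0: 'e' vs 'c' => DIFFER
  Position 1: 'b' vs 'b' => same
  Position 2: 'e' vs 'e' => same
  Position 3: 'b' vs 'd' => DIFFER
Positions that differ: 2

2


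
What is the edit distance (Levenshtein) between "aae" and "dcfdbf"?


Computing edit distance: "aae" -> "dcfdbf"
DP table:
           d    c    f    d    b    f
      0    1    2    3    4    5    6
  a   1    1    2    3    4    5    6
  a   2    2    2    3    4    5    6
  e   3    3    3    3    4    5    6
Edit distance = dp[3][6] = 6

6


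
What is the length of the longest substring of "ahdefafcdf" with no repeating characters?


Input: "ahdefafcdf"
Sliding window (track last position of each char):
  Position 0 ('a'): window [0,0] length 1 -- new best
  Position 1 ('h'): window [0,1] length 2 -- new best
  Position 2 ('d'): window [0,2] length 3 -- new best
  Position 3 ('e'): window [0,3] length 4 -- new best
  Position 4 ('f'): window [0,4] length 5 -- new best
  Position 5 ('a'): repeat (last at 0), move window start to 1
  Position 5 ('a'): window [1,5] length 5
  Position 6 ('f'): repeat (last at 4), move window start to 5
  Position 6 ('f'): window [5,6] length 2
  Position 7 ('c'): window [5,7] length 3
  Position 8 ('d'): window [5,8] length 4
  Position 9 ('f'): repeat (last at 6), move window start to 7
  Position 9 ('f'): window [7,9] length 3
Longest substring with no repeats: "ahdef" with length 5

5


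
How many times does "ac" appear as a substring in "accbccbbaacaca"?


Searching for "ac" in "accbccbbaacaca"
Scanning each position:
  Position 0: "ac" => MATCH
  Position 1: "cc" => no
  Position 2: "cb" => no
  Position 3: "bc" => no
  Position 4: "cc" => no
  Position 5: "cb" => no
  Position 6: "bb" => no
  Position 7: "ba" => no
  Position 8: "aa" => no
  Position 9: "ac" => MATCH
  Position 10: "ca" => no
  Position 11: "ac" => MATCH
  Position 12: "ca" => no
Total occurrences: 3

3


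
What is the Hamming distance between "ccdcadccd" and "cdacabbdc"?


Comparing "ccdcadccd" and "cdacabbdc" position by position:
  Position 0: 'c' vs 'c' => same
  Position 1: 'c' vs 'd' => differ
  Position 2: 'd' vs 'a' => differ
  Position 3: 'c' vs 'c' => same
  Position 4: 'a' vs 'a' => same
  Position 5: 'd' vs 'b' => differ
  Position 6: 'c' vs 'b' => differ
  Position 7: 'c' vs 'd' => differ
  Position 8: 'd' vs 'c' => differ
Total differences (Hamming distance): 6

6


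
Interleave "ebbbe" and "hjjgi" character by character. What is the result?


Interleaving "ebbbe" and "hjjgi":
  Position 0: 'e' from first, 'h' from second => "eh"
  Position 1: 'b' from first, 'j' from second => "bj"
  Position 2: 'b' from first, 'j' from second => "bj"
  Position 3: 'b' from first, 'g' from second => "bg"
  Position 4: 'e' from first, 'i' from second => "ei"
Result: ehbjbjbgei

ehbjbjbgei


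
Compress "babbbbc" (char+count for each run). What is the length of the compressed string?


Input: babbbbc
Runs:
  'b' x 1 => "b1"
  'a' x 1 => "a1"
  'b' x 4 => "b4"
  'c' x 1 => "c1"
Compressed: "b1a1b4c1"
Compressed length: 8

8


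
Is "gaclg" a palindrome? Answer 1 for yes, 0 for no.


Input: gaclg
Reversed: glcag
  Compare pos 0 ('g') with pos 4 ('g'): match
  Compare pos 1 ('a') with pos 3 ('l'): MISMATCH
Result: not a palindrome

0


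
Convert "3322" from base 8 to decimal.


Input: "3322" in base 8
Positional expansion:
  Digit '3' (value 3) x 8^3 = 1536
  Digit '3' (value 3) x 8^2 = 192
  Digit '2' (value 2) x 8^1 = 16
  Digit '2' (value 2) x 8^0 = 2
Sum = 1746

1746


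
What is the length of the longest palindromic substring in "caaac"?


Input: "caaac"
Checking substrings for palindromes:
  [0:5] "caaac" (len 5) => palindrome
  [1:4] "aaa" (len 3) => palindrome
  [1:3] "aa" (len 2) => palindrome
  [2:4] "aa" (len 2) => palindrome
Longest palindromic substring: "caaac" with length 5

5


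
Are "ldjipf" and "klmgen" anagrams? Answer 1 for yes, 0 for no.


Strings: "ldjipf", "klmgen"
Sorted first:  dfijlp
Sorted second: egklmn
Differ at position 0: 'd' vs 'e' => not anagrams

0


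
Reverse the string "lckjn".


Input: lckjn
Reading characters right to left:
  Position 4: 'n'
  Position 3: 'j'
  Position 2: 'k'
  Position 1: 'c'
  Position 0: 'l'
Reversed: njkcl

njkcl


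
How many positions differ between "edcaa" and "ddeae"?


Comparing "edcaa" and "ddeae" position by position:
  Position 0: 'e' vs 'd' => DIFFER
  Position 1: 'd' vs 'd' => same
  Position 2: 'c' vs 'e' => DIFFER
  Position 3: 'a' vs 'a' => same
  Position 4: 'a' vs 'e' => DIFFER
Positions that differ: 3

3


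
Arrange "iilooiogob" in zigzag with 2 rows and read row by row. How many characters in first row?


Zigzag "iilooiogob" into 2 rows:
Placing characters:
  'i' => row 0
  'i' => row 1
  'l' => row 0
  'o' => row 1
  'o' => row 0
  'i' => row 1
  'o' => row 0
  'g' => row 1
  'o' => row 0
  'b' => row 1
Rows:
  Row 0: "ilooo"
  Row 1: "ioigb"
First row length: 5

5


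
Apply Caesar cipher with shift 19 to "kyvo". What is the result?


Caesar cipher: shift "kyvo" by 19
  'k' (pos 10) + 19 = pos 3 = 'd'
  'y' (pos 24) + 19 = pos 17 = 'r'
  'v' (pos 21) + 19 = pos 14 = 'o'
  'o' (pos 14) + 19 = pos 7 = 'h'
Result: droh

droh


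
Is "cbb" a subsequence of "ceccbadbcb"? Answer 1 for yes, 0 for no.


Check if "cbb" is a subsequence of "ceccbadbcb"
Greedy scan:
  Position 0 ('c'): matches sub[0] = 'c'
  Position 1 ('e'): no match needed
  Position 2 ('c'): no match needed
  Position 3 ('c'): no match needed
  Position 4 ('b'): matches sub[1] = 'b'
  Position 5 ('a'): no match needed
  Position 6 ('d'): no match needed
  Position 7 ('b'): matches sub[2] = 'b'
  Position 8 ('c'): no match needed
  Position 9 ('b'): no match needed
All 3 characters matched => is a subsequence

1


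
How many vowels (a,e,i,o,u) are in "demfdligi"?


Input: demfdligi
Checking each character:
  'd' at position 0: consonant
  'e' at position 1: vowel (running total: 1)
  'm' at position 2: consonant
  'f' at position 3: consonant
  'd' at position 4: consonant
  'l' at position 5: consonant
  'i' at position 6: vowel (running total: 2)
  'g' at position 7: consonant
  'i' at position 8: vowel (running total: 3)
Total vowels: 3

3


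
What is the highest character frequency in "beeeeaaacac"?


Input: beeeeaaacac
Character counts:
  'a': 4
  'b': 1
  'c': 2
  'e': 4
Maximum frequency: 4

4


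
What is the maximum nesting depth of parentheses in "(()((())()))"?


Input: "(()((())()))"
Tracking depth:
  Position 0 '(': depth becomes 1
  Position 1 '(': depth becomes 2
  Position 2 ')': depth becomes 1
  Position 3 '(': depth becomes 2
  Position 4 '(': depth becomes 3
  Position 5 '(': depth becomes 4
  Position 6 ')': depth becomes 3
  Position 7 ')': depth becomes 2
  Position 8 '(': depth becomes 3
  Position 9 ')': depth becomes 2
  Position 10 ')': depth becomes 1
  Position 11 ')': depth becomes 0
Maximum depth reached: 4

4


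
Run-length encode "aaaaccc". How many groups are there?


Input: aaaaccc
Scanning for consecutive runs:
  Group 1: 'a' x 4 (positions 0-3)
  Group 2: 'c' x 3 (positions 4-6)
Total groups: 2

2


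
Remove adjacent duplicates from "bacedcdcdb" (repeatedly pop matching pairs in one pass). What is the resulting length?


Input: bacedcdcdb
Stack-based adjacent duplicate removal:
  Read 'b': push. Stack: b
  Read 'a': push. Stack: ba
  Read 'c': push. Stack: bac
  Read 'e': push. Stack: bace
  Read 'd': push. Stack: baced
  Read 'c': push. Stack: bacedc
  Read 'd': push. Stack: bacedcd
  Read 'c': push. Stack: bacedcdc
  Read 'd': push. Stack: bacedcdcd
  Read 'b': push. Stack: bacedcdcdb
Final stack: "bacedcdcdb" (length 10)

10


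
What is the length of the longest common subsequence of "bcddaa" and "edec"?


LCS of "bcddaa" and "edec"
DP table:
           e    d    e    c
      0    0    0    0    0
  b   0    0    0    0    0
  c   0    0    0    0    1
  d   0    0    1    1    1
  d   0    0    1    1    1
  a   0    0    1    1    1
  a   0    0    1    1    1
LCS length = dp[6][4] = 1

1


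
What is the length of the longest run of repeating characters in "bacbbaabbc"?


Input: "bacbbaabbc"
Scanning for longest run:
  Position 1 ('a'): new char, reset run to 1
  Position 2 ('c'): new char, reset run to 1
  Position 3 ('b'): new char, reset run to 1
  Position 4 ('b'): continues run of 'b', length=2
  Position 5 ('a'): new char, reset run to 1
  Position 6 ('a'): continues run of 'a', length=2
  Position 7 ('b'): new char, reset run to 1
  Position 8 ('b'): continues run of 'b', length=2
  Position 9 ('c'): new char, reset run to 1
Longest run: 'b' with length 2

2


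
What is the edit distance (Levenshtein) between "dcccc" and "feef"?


Computing edit distance: "dcccc" -> "feef"
DP table:
           f    e    e    f
      0    1    2    3    4
  d   1    1    2    3    4
  c   2    2    2    3    4
  c   3    3    3    3    4
  c   4    4    4    4    4
  c   5    5    5    5    5
Edit distance = dp[5][4] = 5

5


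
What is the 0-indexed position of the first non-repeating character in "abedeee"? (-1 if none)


Input: abedeee
Character frequencies:
  'a': 1
  'b': 1
  'd': 1
  'e': 4
Scanning left to right for freq == 1:
  Position 0 ('a'): unique! => answer = 0

0


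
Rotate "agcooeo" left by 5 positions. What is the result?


Input: "agcooeo", rotate left by 5
First 5 characters: "agcoo"
Remaining characters: "eo"
Concatenate remaining + first: "eo" + "agcoo" = "eoagcoo"

eoagcoo


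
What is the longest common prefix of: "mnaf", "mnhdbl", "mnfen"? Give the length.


Words: mnaf, mnhdbl, mnfen
  Position 0: all 'm' => match
  Position 1: all 'n' => match
  Position 2: ('a', 'h', 'f') => mismatch, stop
LCP = "mn" (length 2)

2


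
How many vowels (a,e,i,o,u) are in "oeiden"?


Input: oeiden
Checking each character:
  'o' at position 0: vowel (running total: 1)
  'e' at position 1: vowel (running total: 2)
  'i' at position 2: vowel (running total: 3)
  'd' at position 3: consonant
  'e' at position 4: vowel (running total: 4)
  'n' at position 5: consonant
Total vowels: 4

4


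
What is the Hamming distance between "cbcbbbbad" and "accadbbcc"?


Comparing "cbcbbbbad" and "accadbbcc" position by position:
  Position 0: 'c' vs 'a' => differ
  Position 1: 'b' vs 'c' => differ
  Position 2: 'c' vs 'c' => same
  Position 3: 'b' vs 'a' => differ
  Position 4: 'b' vs 'd' => differ
  Position 5: 'b' vs 'b' => same
  Position 6: 'b' vs 'b' => same
  Position 7: 'a' vs 'c' => differ
  Position 8: 'd' vs 'c' => differ
Total differences (Hamming distance): 6

6


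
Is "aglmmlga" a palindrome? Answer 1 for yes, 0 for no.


Input: aglmmlga
Reversed: aglmmlga
  Compare pos 0 ('a') with pos 7 ('a'): match
  Compare pos 1 ('g') with pos 6 ('g'): match
  Compare pos 2 ('l') with pos 5 ('l'): match
  Compare pos 3 ('m') with pos 4 ('m'): match
Result: palindrome

1


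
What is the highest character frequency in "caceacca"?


Input: caceacca
Character counts:
  'a': 3
  'c': 4
  'e': 1
Maximum frequency: 4

4


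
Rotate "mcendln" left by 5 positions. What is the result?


Input: "mcendln", rotate left by 5
First 5 characters: "mcend"
Remaining characters: "ln"
Concatenate remaining + first: "ln" + "mcend" = "lnmcend"

lnmcend


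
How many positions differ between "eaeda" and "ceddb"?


Comparing "eaeda" and "ceddb" position by position:
  Position 0: 'e' vs 'c' => DIFFER
  Position 1: 'a' vs 'e' => DIFFER
  Position 2: 'e' vs 'd' => DIFFER
  Position 3: 'd' vs 'd' => same
  Position 4: 'a' vs 'b' => DIFFER
Positions that differ: 4

4


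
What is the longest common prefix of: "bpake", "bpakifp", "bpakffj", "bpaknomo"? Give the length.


Words: bpake, bpakifp, bpakffj, bpaknomo
  Position 0: all 'b' => match
  Position 1: all 'p' => match
  Position 2: all 'a' => match
  Position 3: all 'k' => match
  Position 4: ('e', 'i', 'f', 'n') => mismatch, stop
LCP = "bpak" (length 4)

4


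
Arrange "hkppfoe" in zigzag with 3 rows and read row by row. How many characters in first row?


Zigzag "hkppfoe" into 3 rows:
Placing characters:
  'h' => row 0
  'k' => row 1
  'p' => row 2
  'p' => row 1
  'f' => row 0
  'o' => row 1
  'e' => row 2
Rows:
  Row 0: "hf"
  Row 1: "kpo"
  Row 2: "pe"
First row length: 2

2


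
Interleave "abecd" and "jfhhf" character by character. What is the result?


Interleaving "abecd" and "jfhhf":
  Position 0: 'a' from first, 'j' from second => "aj"
  Position 1: 'b' from first, 'f' from second => "bf"
  Position 2: 'e' from first, 'h' from second => "eh"
  Position 3: 'c' from first, 'h' from second => "ch"
  Position 4: 'd' from first, 'f' from second => "df"
Result: ajbfehchdf

ajbfehchdf


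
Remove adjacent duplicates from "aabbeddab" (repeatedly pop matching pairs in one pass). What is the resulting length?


Input: aabbeddab
Stack-based adjacent duplicate removal:
  Read 'a': push. Stack: a
  Read 'a': matches stack top 'a' => pop. Stack: (empty)
  Read 'b': push. Stack: b
  Read 'b': matches stack top 'b' => pop. Stack: (empty)
  Read 'e': push. Stack: e
  Read 'd': push. Stack: ed
  Read 'd': matches stack top 'd' => pop. Stack: e
  Read 'a': push. Stack: ea
  Read 'b': push. Stack: eab
Final stack: "eab" (length 3)

3


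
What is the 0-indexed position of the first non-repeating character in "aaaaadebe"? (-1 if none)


Input: aaaaadebe
Character frequencies:
  'a': 5
  'b': 1
  'd': 1
  'e': 2
Scanning left to right for freq == 1:
  Position 0 ('a'): freq=5, skip
  Position 1 ('a'): freq=5, skip
  Position 2 ('a'): freq=5, skip
  Position 3 ('a'): freq=5, skip
  Position 4 ('a'): freq=5, skip
  Position 5 ('d'): unique! => answer = 5

5


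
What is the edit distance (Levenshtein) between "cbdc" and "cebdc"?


Computing edit distance: "cbdc" -> "cebdc"
DP table:
           c    e    b    d    c
      0    1    2    3    4    5
  c   1    0    1    2    3    4
  b   2    1    1    1    2    3
  d   3    2    2    2    1    2
  c   4    3    3    3    2    1
Edit distance = dp[4][5] = 1

1


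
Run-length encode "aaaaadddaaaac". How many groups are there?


Input: aaaaadddaaaac
Scanning for consecutive runs:
  Group 1: 'a' x 5 (positions 0-4)
  Group 2: 'd' x 3 (positions 5-7)
  Group 3: 'a' x 4 (positions 8-11)
  Group 4: 'c' x 1 (positions 12-12)
Total groups: 4

4


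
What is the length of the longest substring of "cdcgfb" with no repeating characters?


Input: "cdcgfb"
Sliding window (track last position of each char):
  Position 0 ('c'): window [0,0] length 1 -- new best
  Position 1 ('d'): window [0,1] length 2 -- new best
  Position 2 ('c'): repeat (last at 0), move window start to 1
  Position 2 ('c'): window [1,2] length 2
  Position 3 ('g'): window [1,3] length 3 -- new best
  Position 4 ('f'): window [1,4] length 4 -- new best
  Position 5 ('b'): window [1,5] length 5 -- new best
Longest substring with no repeats: "dcgfb" with length 5

5


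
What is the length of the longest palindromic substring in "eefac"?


Input: "eefac"
Checking substrings for palindromes:
  [0:2] "ee" (len 2) => palindrome
Longest palindromic substring: "ee" with length 2

2


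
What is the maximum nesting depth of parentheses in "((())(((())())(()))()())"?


Input: "((())(((())())(()))()())"
Tracking depth:
  Position 0 '(': depth becomes 1
  Position 1 '(': depth becomes 2
  Position 2 '(': depth becomes 3
  Position 3 ')': depth becomes 2
  Position 4 ')': depth becomes 1
  Position 5 '(': depth becomes 2
  Position 6 '(': depth becomes 3
  Position 7 '(': depth becomes 4
  Position 8 '(': depth becomes 5
  Position 9 ')': depth becomes 4
  Position 10 ')': depth becomes 3
  Position 11 '(': depth becomes 4
  Position 12 ')': depth becomes 3
  Position 13 ')': depth becomes 2
  Position 14 '(': depth becomes 3
  Position 15 '(': depth becomes 4
  Position 16 ')': depth becomes 3
  Position 17 ')': depth becomes 2
  Position 18 ')': depth becomes 1
  Position 19 '(': depth becomes 2
  Position 20 ')': depth becomes 1
  Position 21 '(': depth becomes 2
  Position 22 ')': depth becomes 1
  Position 23 ')': depth becomes 0
Maximum depth reached: 5

5
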